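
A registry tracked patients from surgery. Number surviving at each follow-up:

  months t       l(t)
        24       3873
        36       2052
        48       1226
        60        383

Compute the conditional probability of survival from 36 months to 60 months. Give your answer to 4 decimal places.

The conditional survival probability is l(60)/l(36) = 383/2052 = 0.186647.

0.1866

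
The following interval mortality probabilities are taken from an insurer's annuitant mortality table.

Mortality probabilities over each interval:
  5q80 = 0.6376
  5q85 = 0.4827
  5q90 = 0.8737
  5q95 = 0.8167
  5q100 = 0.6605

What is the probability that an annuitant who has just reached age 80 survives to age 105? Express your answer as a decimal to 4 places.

0.0015

The overall survival probability is (1 − 0.6376) × (1 − 0.4827) × (1 − 0.8737) × (1 − 0.8167) × (1 − 0.6605).
= 0.3624 × 0.5173 × 0.1263 × 0.1833 × 0.3395 = 0.001473.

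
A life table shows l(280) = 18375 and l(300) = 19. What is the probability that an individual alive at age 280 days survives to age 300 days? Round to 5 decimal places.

The conditional survival probability is l(300)/l(280) = 19/18375 = 0.001034.

0.00103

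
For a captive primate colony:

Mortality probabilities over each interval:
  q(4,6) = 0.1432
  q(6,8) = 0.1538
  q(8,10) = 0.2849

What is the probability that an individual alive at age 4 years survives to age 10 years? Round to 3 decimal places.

P(survive 4→10) = (1 − 0.1432) × (1 − 0.1538) × (1 − 0.2849).
= 0.8568 × 0.8462 × 0.7151 = 0.518465.

0.518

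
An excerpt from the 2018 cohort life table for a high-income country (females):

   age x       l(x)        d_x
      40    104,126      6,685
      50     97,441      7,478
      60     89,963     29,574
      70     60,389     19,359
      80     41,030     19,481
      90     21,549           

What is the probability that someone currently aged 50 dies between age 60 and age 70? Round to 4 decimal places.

This is the probability of reaching 60 but not 70, conditional on being alive at 50: (l(60) − l(70)) / l(50).
= (89,963 − 60,389) / 97,441 = 29,574 / 97,441 = 0.303507.

0.3035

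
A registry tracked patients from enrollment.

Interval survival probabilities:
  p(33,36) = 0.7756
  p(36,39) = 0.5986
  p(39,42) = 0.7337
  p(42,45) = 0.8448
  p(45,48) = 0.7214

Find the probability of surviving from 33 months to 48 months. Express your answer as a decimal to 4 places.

Survival from 33 to 48 is the product of surviving each interval: 0.7756 × 0.5986 × 0.7337 × 0.8448 × 0.7214.
= 0.207598.

0.2076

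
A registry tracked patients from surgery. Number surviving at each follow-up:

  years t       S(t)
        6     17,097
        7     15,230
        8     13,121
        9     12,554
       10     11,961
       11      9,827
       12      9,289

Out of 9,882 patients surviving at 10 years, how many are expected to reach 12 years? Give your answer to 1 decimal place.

7674.4

The relevant probability is 9,289/11,961 = 0.776607.
Expected number = 9,882 × 0.776607 = 7674.4.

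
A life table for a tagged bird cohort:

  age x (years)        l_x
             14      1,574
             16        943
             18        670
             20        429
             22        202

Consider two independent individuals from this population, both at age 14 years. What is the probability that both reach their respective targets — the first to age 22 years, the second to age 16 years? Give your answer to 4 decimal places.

p₁ = l_22/l_14 = 202/1,574 = 0.128335; p₂ = l_16/l_14 = 943/1,574 = 0.599111.
P(both) = p₁ × p₂ = 0.128335 × 0.599111 = 0.076887.

0.0769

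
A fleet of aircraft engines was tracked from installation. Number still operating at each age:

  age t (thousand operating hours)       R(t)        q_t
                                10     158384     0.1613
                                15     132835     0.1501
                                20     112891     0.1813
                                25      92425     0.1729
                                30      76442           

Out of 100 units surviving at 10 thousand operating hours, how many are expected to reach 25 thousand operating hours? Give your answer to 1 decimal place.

58.4

The relevant probability is 92425/158384 = 0.583550.
Expected number = 100 × 0.583550 = 58.4.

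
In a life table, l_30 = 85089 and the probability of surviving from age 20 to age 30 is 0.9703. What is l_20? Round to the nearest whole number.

87693

l_20 = l_30 / p = 85089 / 0.9703 = 87693.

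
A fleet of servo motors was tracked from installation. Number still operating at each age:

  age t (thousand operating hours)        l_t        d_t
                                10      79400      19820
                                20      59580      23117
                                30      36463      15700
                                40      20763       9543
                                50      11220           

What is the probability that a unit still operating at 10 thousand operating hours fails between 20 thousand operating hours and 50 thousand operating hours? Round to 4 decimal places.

This is the probability of reaching 20 but not 50, conditional on being operational at 10: (l_20 − l_50) / l_10.
= (59580 − 11220) / 79400 = 48360 / 79400 = 0.609068.

0.6091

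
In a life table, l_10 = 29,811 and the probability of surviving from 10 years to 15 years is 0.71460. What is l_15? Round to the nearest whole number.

l_15 = l_10 × p = 29,811 × 0.71460 = 21303.

21303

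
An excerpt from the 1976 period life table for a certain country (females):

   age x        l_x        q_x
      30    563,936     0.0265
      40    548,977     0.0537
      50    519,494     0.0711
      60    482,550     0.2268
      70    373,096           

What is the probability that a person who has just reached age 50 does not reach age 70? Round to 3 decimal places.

P(die before 70 | alive at 50) = 1 − l_70/l_50 = 1 − 373,096/519,494 = (146,398)/519,494 = 0.281809.

0.282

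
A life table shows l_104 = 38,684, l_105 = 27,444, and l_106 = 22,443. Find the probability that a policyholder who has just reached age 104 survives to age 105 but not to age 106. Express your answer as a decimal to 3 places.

0.129

We want 1|1q104 = (l_105 − l_106)/l_104.
This is the probability of reaching 105 but not 106, conditional on being alive at 104: (l_105 − l_106) / l_104.
= (27,444 − 22,443) / 38,684 = 5,001 / 38,684 = 0.129278.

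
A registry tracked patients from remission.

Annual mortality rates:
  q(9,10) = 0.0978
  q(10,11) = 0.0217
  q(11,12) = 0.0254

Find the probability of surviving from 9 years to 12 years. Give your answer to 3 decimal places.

0.860

Survival from 9 to 12 is the product of surviving each interval: (1 − 0.0978) × (1 − 0.0217) × (1 − 0.0254).
= 0.9022 × 0.9783 × 0.9746 = 0.860204.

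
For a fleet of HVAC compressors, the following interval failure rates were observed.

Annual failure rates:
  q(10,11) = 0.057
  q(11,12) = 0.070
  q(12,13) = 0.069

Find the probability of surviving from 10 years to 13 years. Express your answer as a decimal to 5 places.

0.81648

P(survive 10→13) = (1 − 0.057) × (1 − 0.070) × (1 − 0.069).
= 0.943 × 0.930 × 0.931 = 0.816478.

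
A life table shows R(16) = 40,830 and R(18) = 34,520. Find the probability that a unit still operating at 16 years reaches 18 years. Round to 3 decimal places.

0.845

The conditional survival probability is R(18)/R(16) = 34,520/40,830 = 0.845457.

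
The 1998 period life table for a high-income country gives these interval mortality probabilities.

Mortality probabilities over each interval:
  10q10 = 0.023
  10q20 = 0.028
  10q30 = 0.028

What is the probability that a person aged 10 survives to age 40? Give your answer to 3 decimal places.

30p10 = (1 − 0.023) × (1 − 0.028) × (1 − 0.028).
= 0.977 × 0.972 × 0.972 = 0.923054.

0.923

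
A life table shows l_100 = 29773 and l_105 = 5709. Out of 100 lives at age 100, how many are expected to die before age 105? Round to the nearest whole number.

The relevant probability is 1 − 5709/29773 = 0.808249.
Expected number = 100 × 0.808249 = 81.

81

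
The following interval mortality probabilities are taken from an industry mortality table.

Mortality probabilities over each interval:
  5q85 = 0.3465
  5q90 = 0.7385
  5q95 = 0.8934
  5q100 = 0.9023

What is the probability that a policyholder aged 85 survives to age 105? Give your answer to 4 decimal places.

0.0018

The overall survival probability is (1 − 0.3465) × (1 − 0.7385) × (1 − 0.8934) × (1 − 0.9023).
= 0.6535 × 0.2615 × 0.1066 × 0.0977 = 0.001780.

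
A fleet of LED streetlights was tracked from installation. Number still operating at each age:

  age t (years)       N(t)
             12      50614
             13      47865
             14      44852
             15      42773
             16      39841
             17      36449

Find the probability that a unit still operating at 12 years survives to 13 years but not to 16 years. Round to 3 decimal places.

This is the probability of reaching 13 but not 16, conditional on being operational at 12: (N(13) − N(16)) / N(12).
= (47865 − 39841) / 50614 = 8024 / 50614 = 0.158533.

0.159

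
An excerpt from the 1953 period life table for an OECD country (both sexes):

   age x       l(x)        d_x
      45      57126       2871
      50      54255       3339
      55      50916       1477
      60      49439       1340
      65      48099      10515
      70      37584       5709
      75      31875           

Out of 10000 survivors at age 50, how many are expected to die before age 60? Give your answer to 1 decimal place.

The relevant probability is 1 − 49439/54255 = 0.088766.
Expected number = 10000 × 0.088766 = 887.7.

887.7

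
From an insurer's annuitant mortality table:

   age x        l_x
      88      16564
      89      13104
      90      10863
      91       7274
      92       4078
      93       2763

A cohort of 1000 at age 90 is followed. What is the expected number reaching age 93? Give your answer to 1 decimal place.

The relevant probability is 2763/10863 = 0.254350.
Expected number = 1000 × 0.254350 = 254.3.

254.3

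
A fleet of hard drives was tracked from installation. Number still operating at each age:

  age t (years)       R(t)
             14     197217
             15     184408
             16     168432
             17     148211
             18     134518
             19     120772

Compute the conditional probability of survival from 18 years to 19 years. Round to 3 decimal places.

0.898

The conditional survival probability is R(19)/R(18) = 120772/134518 = 0.897813.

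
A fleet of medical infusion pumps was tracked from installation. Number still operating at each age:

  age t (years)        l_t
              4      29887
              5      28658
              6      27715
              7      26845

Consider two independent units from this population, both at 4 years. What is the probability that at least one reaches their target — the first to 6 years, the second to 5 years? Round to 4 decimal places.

0.9970

p₁ = l_6/l_4 = 27715/29887 = 0.927326; p₂ = l_5/l_4 = 28658/29887 = 0.958878.
P(at least one) = 1 − (1−p₁)(1−p₂) = 1 − 0.072674 × 0.041122 = 0.997011.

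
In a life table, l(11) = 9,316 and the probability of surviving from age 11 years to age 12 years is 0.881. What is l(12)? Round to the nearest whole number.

l(12) = l(11) × p = 9,316 × 0.881 = 8207.

8207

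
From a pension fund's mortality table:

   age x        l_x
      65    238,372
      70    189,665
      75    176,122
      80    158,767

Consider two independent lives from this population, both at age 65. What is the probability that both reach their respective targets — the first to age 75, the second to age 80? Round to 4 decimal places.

0.4921

p₁ = l_75/l_65 = 176,122/238,372 = 0.738854; p₂ = l_80/l_65 = 158,767/238,372 = 0.666047.
P(both) = p₁ × p₂ = 0.738854 × 0.666047 = 0.492111.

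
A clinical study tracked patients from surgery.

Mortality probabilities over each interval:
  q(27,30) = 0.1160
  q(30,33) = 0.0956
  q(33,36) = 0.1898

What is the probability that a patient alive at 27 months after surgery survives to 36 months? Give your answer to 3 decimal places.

0.648

The overall survival probability is (1 − 0.1160) × (1 − 0.0956) × (1 − 0.1898).
= 0.8840 × 0.9044 × 0.8102 = 0.647746.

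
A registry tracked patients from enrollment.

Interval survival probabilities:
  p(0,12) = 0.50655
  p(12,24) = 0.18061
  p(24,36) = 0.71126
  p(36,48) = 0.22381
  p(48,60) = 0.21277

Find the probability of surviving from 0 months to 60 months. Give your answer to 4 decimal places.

P(survive 0→60) = 0.50655 × 0.18061 × 0.71126 × 0.22381 × 0.21277.
= 0.003099.

0.0031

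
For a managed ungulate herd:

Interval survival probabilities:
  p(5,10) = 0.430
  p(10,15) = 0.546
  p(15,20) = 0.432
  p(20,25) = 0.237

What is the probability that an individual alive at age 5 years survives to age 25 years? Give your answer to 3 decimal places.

P(survive 5→25) = 0.430 × 0.546 × 0.432 × 0.237.
= 0.024038.

0.024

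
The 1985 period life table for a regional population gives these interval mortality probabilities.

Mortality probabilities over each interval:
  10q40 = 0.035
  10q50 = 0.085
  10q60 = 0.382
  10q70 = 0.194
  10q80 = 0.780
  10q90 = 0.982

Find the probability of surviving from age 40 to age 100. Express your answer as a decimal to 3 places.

Chaining the interval survival probabilities: (1 − 0.035) × (1 − 0.085) × (1 − 0.382) × (1 − 0.194) × (1 − 0.780) × (1 − 0.982).
= 0.965 × 0.915 × 0.618 × 0.806 × 0.220 × 0.018 = 0.001742.

0.002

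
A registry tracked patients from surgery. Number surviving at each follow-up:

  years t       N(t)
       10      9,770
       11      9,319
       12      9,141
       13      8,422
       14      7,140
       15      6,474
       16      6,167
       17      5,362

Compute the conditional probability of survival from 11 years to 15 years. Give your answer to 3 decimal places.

The conditional survival probability is N(15)/N(11) = 6,474/9,319 = 0.694710.

0.695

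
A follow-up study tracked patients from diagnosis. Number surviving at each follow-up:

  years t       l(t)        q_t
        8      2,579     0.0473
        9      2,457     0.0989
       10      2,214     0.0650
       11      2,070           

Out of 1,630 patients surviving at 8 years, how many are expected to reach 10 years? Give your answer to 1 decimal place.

1399.3

The relevant probability is 2,214/2,579 = 0.858472.
Expected number = 1,630 × 0.858472 = 1399.3.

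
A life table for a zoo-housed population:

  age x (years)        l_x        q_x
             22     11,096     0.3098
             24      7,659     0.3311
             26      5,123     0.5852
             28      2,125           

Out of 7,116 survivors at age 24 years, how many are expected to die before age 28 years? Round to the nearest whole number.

The relevant probability is 1 − 2,125/7,659 = 0.722549.
Expected number = 7,116 × 0.722549 = 5142.

5142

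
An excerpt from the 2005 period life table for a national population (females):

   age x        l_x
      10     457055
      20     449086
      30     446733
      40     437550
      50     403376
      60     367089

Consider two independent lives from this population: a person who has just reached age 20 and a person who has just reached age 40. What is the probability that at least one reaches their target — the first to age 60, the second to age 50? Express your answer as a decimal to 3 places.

0.986

p₁ = l_60/l_20 = 367089/449086 = 0.817414; p₂ = l_50/l_40 = 403376/437550 = 0.921897.
P(at least one) = 1 − (1−p₁)(1−p₂) = 1 − 0.182586 × 0.078103 = 0.985739.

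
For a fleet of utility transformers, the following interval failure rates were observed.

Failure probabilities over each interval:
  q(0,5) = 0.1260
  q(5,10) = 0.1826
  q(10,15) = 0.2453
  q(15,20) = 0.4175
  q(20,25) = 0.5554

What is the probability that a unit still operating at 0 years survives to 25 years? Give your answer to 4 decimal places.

0.1396

Chaining the interval survival probabilities: (1 − 0.1260) × (1 − 0.1826) × (1 − 0.2453) × (1 − 0.4175) × (1 − 0.5554).
= 0.8740 × 0.8174 × 0.7547 × 0.5825 × 0.4446 = 0.139632.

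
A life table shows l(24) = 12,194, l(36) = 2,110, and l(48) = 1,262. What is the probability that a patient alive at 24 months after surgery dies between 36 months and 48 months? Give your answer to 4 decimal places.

This is the probability of reaching 36 but not 48, conditional on being alive at 24: (l(36) − l(48)) / l(24).
= (2,110 − 1,262) / 12,194 = 848 / 12,194 = 0.069542.

0.0695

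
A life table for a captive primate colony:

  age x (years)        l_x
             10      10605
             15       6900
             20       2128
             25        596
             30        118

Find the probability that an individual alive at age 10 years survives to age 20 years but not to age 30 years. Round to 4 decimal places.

This is the probability of reaching 20 but not 30, conditional on being alive at 10: (l_20 − l_30) / l_10.
= (2128 − 118) / 10605 = 2010 / 10605 = 0.189533.

0.1895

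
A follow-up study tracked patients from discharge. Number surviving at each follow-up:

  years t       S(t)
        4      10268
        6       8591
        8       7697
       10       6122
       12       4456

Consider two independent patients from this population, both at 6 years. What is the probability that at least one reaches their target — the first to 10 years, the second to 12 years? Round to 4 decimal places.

p₁ = S(10)/S(6) = 6122/8591 = 0.712606; p₂ = S(12)/S(6) = 4456/8591 = 0.518682.
P(at least one) = 1 − (1−p₁)(1−p₂) = 1 − 0.287394 × 0.481318 = 0.861672.

0.8617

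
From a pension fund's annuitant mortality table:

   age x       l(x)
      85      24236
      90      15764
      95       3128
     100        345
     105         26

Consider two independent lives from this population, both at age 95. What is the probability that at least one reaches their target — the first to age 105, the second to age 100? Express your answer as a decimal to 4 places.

p₁ = l(105)/l(95) = 26/3128 = 0.008312; p₂ = l(100)/l(95) = 345/3128 = 0.110294.
P(at least one) = 1 − (1−p₁)(1−p₂) = 1 − 0.991688 × 0.889706 = 0.117689.

0.1177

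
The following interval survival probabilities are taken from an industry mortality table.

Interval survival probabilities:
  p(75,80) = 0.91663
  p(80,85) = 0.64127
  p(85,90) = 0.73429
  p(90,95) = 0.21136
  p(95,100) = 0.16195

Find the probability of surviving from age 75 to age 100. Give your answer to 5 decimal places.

0.01477

The overall survival probability is 0.91663 × 0.64127 × 0.73429 × 0.21136 × 0.16195.
= 0.014774.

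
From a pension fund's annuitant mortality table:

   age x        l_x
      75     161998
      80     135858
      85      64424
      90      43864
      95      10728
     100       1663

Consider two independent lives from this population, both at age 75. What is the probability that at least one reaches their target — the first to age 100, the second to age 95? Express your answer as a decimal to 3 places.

p₁ = l_100/l_75 = 1663/161998 = 0.010266; p₂ = l_95/l_75 = 10728/161998 = 0.066223.
P(at least one) = 1 − (1−p₁)(1−p₂) = 1 − 0.989734 × 0.933777 = 0.075809.

0.076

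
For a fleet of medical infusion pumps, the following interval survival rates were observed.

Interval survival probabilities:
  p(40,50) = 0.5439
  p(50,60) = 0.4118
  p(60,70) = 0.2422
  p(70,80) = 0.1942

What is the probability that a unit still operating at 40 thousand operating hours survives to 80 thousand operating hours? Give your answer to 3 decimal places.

0.011

P(survive 40→80) = 0.5439 × 0.4118 × 0.2422 × 0.1942.
= 0.010535.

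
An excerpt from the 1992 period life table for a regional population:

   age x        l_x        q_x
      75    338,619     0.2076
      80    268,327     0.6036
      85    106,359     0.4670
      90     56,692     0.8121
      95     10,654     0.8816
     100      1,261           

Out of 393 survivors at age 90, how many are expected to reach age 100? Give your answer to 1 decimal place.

The relevant probability is 1,261/56,692 = 0.022243.
Expected number = 393 × 0.022243 = 8.7.

8.7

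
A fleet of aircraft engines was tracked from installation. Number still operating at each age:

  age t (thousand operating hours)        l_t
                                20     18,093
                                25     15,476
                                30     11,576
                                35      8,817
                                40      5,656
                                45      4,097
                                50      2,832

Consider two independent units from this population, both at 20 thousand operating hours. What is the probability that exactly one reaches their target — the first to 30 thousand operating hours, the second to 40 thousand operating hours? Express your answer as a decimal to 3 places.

p₁ = l_30/l_20 = 11,576/18,093 = 0.639805; p₂ = l_40/l_20 = 5,656/18,093 = 0.312607.
P(exactly one) = p₁(1−p₂) + (1−p₁)p₂ = 0.439797 + 0.112599 = 0.552397.

0.552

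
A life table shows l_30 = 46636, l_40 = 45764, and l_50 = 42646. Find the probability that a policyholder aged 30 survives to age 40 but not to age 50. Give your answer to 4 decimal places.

We want 10|10q30 = (l_40 − l_50)/l_30.
This is the probability of reaching 40 but not 50, conditional on being alive at 30: (l_40 − l_50) / l_30.
= (45764 − 42646) / 46636 = 3118 / 46636 = 0.066858.

0.0669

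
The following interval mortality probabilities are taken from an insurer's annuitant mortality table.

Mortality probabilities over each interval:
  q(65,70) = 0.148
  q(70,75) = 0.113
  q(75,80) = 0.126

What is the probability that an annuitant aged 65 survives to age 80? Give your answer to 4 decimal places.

0.6605

Chaining the interval survival probabilities: (1 − 0.148) × (1 − 0.113) × (1 − 0.126).
= 0.852 × 0.887 × 0.874 = 0.660503.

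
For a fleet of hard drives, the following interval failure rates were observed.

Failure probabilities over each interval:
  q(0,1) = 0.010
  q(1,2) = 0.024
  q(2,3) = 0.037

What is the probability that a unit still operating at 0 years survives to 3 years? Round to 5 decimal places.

Survival from 0 to 3 is the product of surviving each interval: (1 − 0.010) × (1 − 0.024) × (1 − 0.037).
= 0.990 × 0.976 × 0.963 = 0.930489.

0.93049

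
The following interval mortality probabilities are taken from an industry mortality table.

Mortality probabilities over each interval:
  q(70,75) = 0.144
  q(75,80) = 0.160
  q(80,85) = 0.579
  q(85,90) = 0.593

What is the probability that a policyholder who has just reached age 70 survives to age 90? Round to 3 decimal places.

Chaining the interval survival probabilities: (1 − 0.144) × (1 − 0.160) × (1 − 0.579) × (1 − 0.593).
= 0.856 × 0.840 × 0.421 × 0.407 = 0.123205.

0.123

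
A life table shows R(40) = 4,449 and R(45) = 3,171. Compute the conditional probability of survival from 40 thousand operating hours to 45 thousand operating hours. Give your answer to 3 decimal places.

The conditional survival probability is R(45)/R(40) = 3,171/4,449 = 0.712744.

0.713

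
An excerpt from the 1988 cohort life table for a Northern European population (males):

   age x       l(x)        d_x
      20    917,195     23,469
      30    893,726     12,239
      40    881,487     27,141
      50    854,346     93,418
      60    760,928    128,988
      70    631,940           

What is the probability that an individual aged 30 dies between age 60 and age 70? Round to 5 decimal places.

0.14433

This is the probability of reaching 60 but not 70, conditional on being alive at 30: (l(60) − l(70)) / l(30).
= (760,928 − 631,940) / 893,726 = 128,988 / 893,726 = 0.144326.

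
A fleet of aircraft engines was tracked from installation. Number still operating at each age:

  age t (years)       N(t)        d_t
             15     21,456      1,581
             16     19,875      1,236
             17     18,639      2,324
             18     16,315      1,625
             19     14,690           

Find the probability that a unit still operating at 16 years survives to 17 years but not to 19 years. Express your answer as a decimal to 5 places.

This is the probability of reaching 17 but not 19, conditional on being operational at 16: (N(17) − N(19)) / N(16).
= (18,639 − 14,690) / 19,875 = 3,949 / 19,875 = 0.198692.

0.19869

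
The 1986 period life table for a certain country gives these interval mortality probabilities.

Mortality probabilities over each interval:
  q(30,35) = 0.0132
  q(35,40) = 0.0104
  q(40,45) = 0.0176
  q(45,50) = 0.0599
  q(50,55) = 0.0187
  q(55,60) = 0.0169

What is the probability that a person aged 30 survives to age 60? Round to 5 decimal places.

0.87006

The overall survival probability is (1 − 0.0132) × (1 − 0.0104) × (1 − 0.0176) × (1 − 0.0599) × (1 − 0.0187) × (1 − 0.0169).
= 0.9868 × 0.9896 × 0.9824 × 0.9401 × 0.9813 × 0.9831 = 0.870063.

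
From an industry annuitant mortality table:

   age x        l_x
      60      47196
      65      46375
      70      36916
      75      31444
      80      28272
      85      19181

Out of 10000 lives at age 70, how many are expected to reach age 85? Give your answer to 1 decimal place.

The relevant probability is 19181/36916 = 0.519585.
Expected number = 10000 × 0.519585 = 5195.9.

5195.9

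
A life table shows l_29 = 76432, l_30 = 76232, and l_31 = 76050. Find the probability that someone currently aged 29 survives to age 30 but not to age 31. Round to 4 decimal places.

0.0024

We want 1|1q29 = (l_30 − l_31)/l_29.
This is the probability of reaching 30 but not 31, conditional on being alive at 29: (l_30 − l_31) / l_29.
= (76232 − 76050) / 76432 = 182 / 76432 = 0.002381.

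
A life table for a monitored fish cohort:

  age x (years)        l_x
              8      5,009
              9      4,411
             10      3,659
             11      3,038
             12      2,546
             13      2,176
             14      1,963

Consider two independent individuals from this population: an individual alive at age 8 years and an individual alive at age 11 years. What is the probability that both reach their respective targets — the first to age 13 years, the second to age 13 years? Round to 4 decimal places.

p₁ = l_13/l_8 = 2,176/5,009 = 0.434418; p₂ = l_13/l_11 = 2,176/3,038 = 0.716261.
P(both) = p₁ × p₂ = 0.434418 × 0.716261 = 0.311157.

0.3112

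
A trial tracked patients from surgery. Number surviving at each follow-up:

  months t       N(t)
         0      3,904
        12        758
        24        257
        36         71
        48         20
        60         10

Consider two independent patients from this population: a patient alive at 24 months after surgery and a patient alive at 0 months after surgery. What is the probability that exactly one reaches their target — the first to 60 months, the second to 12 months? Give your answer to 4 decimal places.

0.2180

p₁ = N(60)/N(24) = 10/257 = 0.038911; p₂ = N(12)/N(0) = 758/3,904 = 0.194160.
P(exactly one) = p₁(1−p₂) + (1−p₁)p₂ = 0.031356 + 0.186605 = 0.217961.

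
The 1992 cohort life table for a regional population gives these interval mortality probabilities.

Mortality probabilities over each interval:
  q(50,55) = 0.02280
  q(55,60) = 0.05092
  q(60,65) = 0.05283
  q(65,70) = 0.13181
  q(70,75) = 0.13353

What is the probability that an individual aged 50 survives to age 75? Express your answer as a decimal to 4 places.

0.6608

Survival from 50 to 75 is the product of surviving each interval: (1 − 0.02280) × (1 − 0.05092) × (1 − 0.05283) × (1 − 0.13181) × (1 − 0.13353).
= 0.97720 × 0.94908 × 0.94717 × 0.86819 × 0.86647 = 0.660819.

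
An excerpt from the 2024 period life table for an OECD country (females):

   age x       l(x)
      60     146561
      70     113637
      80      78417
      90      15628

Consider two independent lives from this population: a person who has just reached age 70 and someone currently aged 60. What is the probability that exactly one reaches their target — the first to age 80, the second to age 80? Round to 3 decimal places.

p₁ = l(80)/l(70) = 78417/113637 = 0.690066; p₂ = l(80)/l(60) = 78417/146561 = 0.535047.
P(exactly one) = p₁(1−p₂) + (1−p₁)p₂ = 0.320848 + 0.165829 = 0.486678.

0.487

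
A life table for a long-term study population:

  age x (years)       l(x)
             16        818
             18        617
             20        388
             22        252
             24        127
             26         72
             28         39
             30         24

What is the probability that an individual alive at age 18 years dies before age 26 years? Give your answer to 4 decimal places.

P(die before 26 | alive at 18) = 1 − l(26)/l(18) = 1 − 72/617 = (545)/617 = 0.883306.

0.8833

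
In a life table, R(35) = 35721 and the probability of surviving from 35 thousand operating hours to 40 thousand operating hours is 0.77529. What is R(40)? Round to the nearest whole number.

R(40) = R(35) × p = 35721 × 0.77529 = 27694.

27694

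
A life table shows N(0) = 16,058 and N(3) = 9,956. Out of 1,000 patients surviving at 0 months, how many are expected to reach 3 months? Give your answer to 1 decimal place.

The relevant probability is 9,956/16,058 = 0.620002.
Expected number = 1,000 × 0.620002 = 620.0.

620.0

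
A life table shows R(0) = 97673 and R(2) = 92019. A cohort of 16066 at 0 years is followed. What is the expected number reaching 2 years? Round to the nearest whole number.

15136

The relevant probability is 92019/97673 = 0.942113.
Expected number = 16066 × 0.942113 = 15136.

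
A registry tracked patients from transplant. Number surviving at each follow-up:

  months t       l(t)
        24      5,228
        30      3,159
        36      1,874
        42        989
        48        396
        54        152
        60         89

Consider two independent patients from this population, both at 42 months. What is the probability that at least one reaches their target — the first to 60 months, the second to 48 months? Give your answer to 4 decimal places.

0.4544

p₁ = l(60)/l(42) = 89/989 = 0.089990; p₂ = l(48)/l(42) = 396/989 = 0.400404.
P(at least one) = 1 − (1−p₁)(1−p₂) = 1 − 0.910010 × 0.599596 = 0.454362.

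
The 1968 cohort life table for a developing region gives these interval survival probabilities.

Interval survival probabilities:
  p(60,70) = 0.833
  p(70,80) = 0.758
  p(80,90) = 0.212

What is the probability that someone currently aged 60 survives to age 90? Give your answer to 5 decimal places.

Chaining the interval survival probabilities: 0.833 × 0.758 × 0.212.
= 0.133860.

0.13386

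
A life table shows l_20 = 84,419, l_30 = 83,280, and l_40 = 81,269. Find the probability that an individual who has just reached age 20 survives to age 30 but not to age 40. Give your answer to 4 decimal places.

0.0238

We want 10|10q20 = (l_30 − l_40)/l_20.
This is the probability of reaching 30 but not 40, conditional on being alive at 20: (l_30 − l_40) / l_20.
= (83,280 − 81,269) / 84,419 = 2,011 / 84,419 = 0.023822.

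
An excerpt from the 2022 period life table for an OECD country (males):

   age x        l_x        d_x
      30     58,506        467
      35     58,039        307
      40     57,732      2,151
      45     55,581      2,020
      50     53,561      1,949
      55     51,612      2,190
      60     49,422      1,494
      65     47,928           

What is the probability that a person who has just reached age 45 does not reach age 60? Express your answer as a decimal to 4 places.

P(die before 60 | alive at 45) = 1 − l_60/l_45 = 1 − 49,422/55,581 = (6,159)/55,581 = 0.110811.

0.1108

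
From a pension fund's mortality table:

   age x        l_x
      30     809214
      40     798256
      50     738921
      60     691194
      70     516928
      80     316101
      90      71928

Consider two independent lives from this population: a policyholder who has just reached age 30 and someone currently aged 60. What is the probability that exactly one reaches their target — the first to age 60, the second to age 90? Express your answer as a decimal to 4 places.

p₁ = l_60/l_30 = 691194/809214 = 0.854155; p₂ = l_90/l_60 = 71928/691194 = 0.104063.
P(exactly one) = p₁(1−p₂) + (1−p₁)p₂ = 0.765269 + 0.015177 = 0.780446.

0.7804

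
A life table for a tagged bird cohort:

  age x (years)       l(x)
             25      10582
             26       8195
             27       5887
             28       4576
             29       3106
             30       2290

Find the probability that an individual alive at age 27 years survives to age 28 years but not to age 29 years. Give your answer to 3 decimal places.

This is the probability of reaching 28 but not 29, conditional on being alive at 27: (l(28) − l(29)) / l(27).
= (4576 − 3106) / 5887 = 1470 / 5887 = 0.249703.

0.250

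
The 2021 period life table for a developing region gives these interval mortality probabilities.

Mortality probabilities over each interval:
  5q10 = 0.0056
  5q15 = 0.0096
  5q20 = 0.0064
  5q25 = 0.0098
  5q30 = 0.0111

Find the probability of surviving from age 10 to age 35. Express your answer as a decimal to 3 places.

0.958

25p10 = (1 − 0.0056) × (1 − 0.0096) × (1 − 0.0064) × (1 − 0.0098) × (1 − 0.0111).
= 0.9944 × 0.9904 × 0.9936 × 0.9902 × 0.9889 = 0.958205.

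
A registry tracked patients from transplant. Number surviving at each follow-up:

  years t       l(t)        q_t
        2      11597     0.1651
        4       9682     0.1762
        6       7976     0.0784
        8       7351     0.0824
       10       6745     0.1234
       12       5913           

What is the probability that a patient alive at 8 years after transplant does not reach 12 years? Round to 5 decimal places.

P(die before 12 | alive at 8) = 1 − l(12)/l(8) = 1 − 5913/7351 = (1438)/7351 = 0.195620.

0.19562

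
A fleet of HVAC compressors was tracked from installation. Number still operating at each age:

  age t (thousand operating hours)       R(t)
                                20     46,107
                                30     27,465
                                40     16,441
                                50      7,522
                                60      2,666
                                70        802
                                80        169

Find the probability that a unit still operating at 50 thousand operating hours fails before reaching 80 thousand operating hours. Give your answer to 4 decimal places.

0.9775

P(fail before 80 | operational at 50) = 1 − R(80)/R(50) = 1 − 169/7,522 = (7,353)/7,522 = 0.977533.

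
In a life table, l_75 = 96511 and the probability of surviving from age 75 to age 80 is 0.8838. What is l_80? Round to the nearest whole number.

85296

l_80 = l_75 × p = 96511 × 0.8838 = 85296.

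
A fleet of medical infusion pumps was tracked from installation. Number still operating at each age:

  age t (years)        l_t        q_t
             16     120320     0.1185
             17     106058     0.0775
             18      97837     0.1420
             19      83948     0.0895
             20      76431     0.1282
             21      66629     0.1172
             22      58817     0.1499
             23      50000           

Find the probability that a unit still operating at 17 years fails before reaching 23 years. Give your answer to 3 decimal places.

P(fail before 23 | operational at 17) = 1 − l_23/l_17 = 1 − 50000/106058 = (56058)/106058 = 0.528560.

0.529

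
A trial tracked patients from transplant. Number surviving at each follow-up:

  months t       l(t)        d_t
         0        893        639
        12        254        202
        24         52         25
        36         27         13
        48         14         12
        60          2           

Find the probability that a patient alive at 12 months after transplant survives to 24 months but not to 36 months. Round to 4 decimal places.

This is the probability of reaching 24 but not 36, conditional on being alive at 12: (l(24) − l(36)) / l(12).
= (52 − 27) / 254 = 25 / 254 = 0.098425.

0.0984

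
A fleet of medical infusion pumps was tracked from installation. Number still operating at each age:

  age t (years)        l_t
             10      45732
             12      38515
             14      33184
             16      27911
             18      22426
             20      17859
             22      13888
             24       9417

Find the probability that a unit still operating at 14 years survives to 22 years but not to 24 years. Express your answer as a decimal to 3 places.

This is the probability of reaching 22 but not 24, conditional on being operational at 14: (l_22 − l_24) / l_14.
= (13888 − 9417) / 33184 = 4471 / 33184 = 0.134734.

0.135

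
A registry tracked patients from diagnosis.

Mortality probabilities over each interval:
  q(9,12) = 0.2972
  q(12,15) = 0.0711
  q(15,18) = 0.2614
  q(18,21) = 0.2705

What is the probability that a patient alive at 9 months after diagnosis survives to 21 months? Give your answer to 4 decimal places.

0.3518

Chaining the interval survival probabilities: (1 − 0.2972) × (1 − 0.0711) × (1 − 0.2614) × (1 − 0.2705).
= 0.7028 × 0.9289 × 0.7386 × 0.7295 = 0.351751.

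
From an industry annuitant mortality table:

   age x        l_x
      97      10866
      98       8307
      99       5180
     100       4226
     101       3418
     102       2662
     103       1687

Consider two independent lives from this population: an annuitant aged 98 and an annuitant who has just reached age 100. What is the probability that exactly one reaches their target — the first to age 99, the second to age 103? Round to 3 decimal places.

p₁ = l_99/l_98 = 5180/8307 = 0.623570; p₂ = l_103/l_100 = 1687/4226 = 0.399195.
P(exactly one) = p₁(1−p₂) + (1−p₁)p₂ = 0.374644 + 0.150269 = 0.524913.

0.525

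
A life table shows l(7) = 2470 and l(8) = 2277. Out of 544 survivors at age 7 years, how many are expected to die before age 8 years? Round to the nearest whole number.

The relevant probability is 1 − 2277/2470 = 0.078138.
Expected number = 544 × 0.078138 = 43.

43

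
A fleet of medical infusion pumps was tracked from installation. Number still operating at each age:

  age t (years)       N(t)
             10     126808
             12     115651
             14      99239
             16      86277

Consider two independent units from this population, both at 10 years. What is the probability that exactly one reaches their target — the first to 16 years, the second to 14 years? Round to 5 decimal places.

0.39805

p₁ = N(16)/N(10) = 86277/126808 = 0.680375; p₂ = N(14)/N(10) = 99239/126808 = 0.782593.
P(exactly one) = p₁(1−p₂) + (1−p₁)p₂ = 0.147918 + 0.250136 = 0.398055.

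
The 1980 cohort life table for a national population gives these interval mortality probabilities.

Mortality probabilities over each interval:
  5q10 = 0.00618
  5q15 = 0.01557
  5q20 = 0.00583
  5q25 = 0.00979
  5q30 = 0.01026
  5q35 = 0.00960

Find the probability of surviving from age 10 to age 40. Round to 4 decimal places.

0.9441

The overall survival probability is (1 − 0.00618) × (1 − 0.01557) × (1 − 0.00583) × (1 − 0.00979) × (1 − 0.01026) × (1 − 0.00960).
= 0.99382 × 0.98443 × 0.99417 × 0.99021 × 0.98974 × 0.99040 = 0.944088.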